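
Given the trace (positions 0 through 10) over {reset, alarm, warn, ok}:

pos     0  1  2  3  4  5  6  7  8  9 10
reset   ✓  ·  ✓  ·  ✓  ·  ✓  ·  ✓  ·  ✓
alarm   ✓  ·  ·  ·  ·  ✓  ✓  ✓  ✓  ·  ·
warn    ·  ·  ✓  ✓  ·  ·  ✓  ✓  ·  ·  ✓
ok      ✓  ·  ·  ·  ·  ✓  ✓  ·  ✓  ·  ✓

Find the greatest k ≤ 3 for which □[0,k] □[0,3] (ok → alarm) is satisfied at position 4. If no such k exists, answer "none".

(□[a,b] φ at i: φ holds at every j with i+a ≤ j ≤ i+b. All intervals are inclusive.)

□[0,3] (ok → alarm) must hold from j=4 onward; find where it first fails.
  j=4: holds
  j=5: holds
  j=6: holds
  j=7: fails
Holds on [4,6], so largest k = 2.

2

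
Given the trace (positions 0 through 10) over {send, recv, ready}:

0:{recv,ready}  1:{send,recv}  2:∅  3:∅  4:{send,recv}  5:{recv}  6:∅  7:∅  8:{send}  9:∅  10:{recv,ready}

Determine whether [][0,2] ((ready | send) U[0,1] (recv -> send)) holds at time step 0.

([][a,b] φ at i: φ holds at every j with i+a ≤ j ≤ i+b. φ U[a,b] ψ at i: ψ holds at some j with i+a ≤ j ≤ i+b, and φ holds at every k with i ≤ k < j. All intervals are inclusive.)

Yes

Check ((ready | send) U[0,1] (recv -> send)) at every j in [0,2]:
  j=0: holds
  j=1: holds
  j=2: holds
All positions satisfy it → formula holds.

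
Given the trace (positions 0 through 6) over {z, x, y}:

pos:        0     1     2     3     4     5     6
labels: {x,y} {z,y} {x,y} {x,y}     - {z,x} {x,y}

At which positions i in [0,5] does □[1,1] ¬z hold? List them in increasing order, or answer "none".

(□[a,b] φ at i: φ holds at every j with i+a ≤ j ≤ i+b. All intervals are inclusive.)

1, 2, 3, 5

Evaluate at each i in [0,5]:
  i=0: ✗ (fails at j=1)
  i=1: ✓ (all of [2,2])
  i=2: ✓ (all of [3,3])
  i=3: ✓ (all of [4,4])
  i=4: ✗ (fails at j=5)
  i=5: ✓ (all of [6,6])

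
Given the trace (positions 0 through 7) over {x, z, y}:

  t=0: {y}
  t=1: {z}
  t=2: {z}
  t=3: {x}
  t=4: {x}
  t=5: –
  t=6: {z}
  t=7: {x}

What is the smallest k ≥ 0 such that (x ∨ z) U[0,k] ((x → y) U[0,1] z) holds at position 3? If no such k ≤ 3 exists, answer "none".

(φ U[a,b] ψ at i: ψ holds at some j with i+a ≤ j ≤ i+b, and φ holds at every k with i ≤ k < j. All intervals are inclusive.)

2

Need earliest j ≥ 3 with ((x → y) U[0,1] z), and (x ∨ z) at every k in [3,j-1].
  j=3: rhs fails.
  j=4: rhs fails.
  j=5: rhs holds; lhs holds on [3,4]. k = 2.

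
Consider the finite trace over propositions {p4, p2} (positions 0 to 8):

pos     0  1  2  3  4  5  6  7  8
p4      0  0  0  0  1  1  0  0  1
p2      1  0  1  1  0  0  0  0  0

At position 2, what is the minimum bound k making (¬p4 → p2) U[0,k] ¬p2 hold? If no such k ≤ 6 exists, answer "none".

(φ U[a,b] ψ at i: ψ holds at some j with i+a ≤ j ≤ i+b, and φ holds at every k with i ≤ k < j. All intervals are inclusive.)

Need earliest j ≥ 2 with ¬p2, and (¬p4 → p2) at every k in [2,j-1].
  j=2: rhs fails.
  j=3: rhs fails.
  j=4: rhs holds; lhs holds on [2,3]. k = 2.

2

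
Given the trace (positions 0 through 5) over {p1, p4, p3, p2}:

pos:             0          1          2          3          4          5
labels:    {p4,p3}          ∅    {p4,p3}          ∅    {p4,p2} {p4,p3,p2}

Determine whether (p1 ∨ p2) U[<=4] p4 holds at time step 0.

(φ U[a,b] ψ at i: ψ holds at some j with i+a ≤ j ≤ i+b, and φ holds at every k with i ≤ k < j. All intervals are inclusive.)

Need some j in [0,4] with p4, and (p1 ∨ p2) at every k in [0,j-1].
  j=0: p4 holds; no prefix to check → satisfied.

Holds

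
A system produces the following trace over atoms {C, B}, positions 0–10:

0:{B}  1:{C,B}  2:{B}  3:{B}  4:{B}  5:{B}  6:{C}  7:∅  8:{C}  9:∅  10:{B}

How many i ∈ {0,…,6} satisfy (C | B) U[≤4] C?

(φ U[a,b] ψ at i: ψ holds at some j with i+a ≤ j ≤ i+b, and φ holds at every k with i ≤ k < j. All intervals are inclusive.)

Evaluate at each i in [0,6]:
  i=0: ✓ (rhs at j=1; lhs holds on [0,0])
  i=1: ✓ (rhs at j=1)
  i=2: ✓ (rhs at j=6; lhs holds on [2,5])
  i=3: ✓ (rhs at j=6; lhs holds on [3,5])
  i=4: ✓ (rhs at j=6; lhs holds on [4,5])
  i=5: ✓ (rhs at j=6; lhs holds on [5,5])
  i=6: ✓ (rhs at j=6)
Positions where it holds: {0, 1, 2, 3, 4, 5, 6} → 7.

7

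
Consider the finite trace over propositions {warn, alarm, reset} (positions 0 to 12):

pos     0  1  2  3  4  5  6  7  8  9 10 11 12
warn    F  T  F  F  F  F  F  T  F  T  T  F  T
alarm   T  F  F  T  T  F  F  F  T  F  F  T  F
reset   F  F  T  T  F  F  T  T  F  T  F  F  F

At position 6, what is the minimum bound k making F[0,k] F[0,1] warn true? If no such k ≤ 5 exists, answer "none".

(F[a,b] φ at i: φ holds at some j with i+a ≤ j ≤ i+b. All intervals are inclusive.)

Scan j = 6,7,… for F[0,1] warn:
  j=6: holds
First hit at j=6, so smallest k = 6-6 = 0.

0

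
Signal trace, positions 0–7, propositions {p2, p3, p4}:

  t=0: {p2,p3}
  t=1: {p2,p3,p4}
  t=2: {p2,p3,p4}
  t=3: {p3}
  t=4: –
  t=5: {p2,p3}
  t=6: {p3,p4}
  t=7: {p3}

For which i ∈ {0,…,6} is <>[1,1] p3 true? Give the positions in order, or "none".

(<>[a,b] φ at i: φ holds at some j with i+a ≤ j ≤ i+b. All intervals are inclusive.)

Evaluate at each i in [0,6]:
  i=0: ✓ (witness j=1)
  i=1: ✓ (witness j=2)
  i=2: ✓ (witness j=3)
  i=3: ✗ (none in [4,4])
  i=4: ✓ (witness j=5)
  i=5: ✓ (witness j=6)
  i=6: ✓ (witness j=7)

0, 1, 2, 4, 5, 6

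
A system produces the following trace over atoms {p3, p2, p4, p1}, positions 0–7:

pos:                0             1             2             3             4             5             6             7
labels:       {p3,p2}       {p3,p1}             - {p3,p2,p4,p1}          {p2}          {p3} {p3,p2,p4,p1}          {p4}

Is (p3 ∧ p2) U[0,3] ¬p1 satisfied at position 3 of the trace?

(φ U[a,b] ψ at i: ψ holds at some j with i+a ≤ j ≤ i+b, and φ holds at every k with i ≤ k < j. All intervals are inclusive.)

Need some j in [3,6] with ¬p1, and (p3 ∧ p2) at every k in [3,j-1].
  j=3: ¬p1 false.
  j=4: ¬p1 holds; (p3 ∧ p2) holds at every k in [3,3] → satisfied.

Yes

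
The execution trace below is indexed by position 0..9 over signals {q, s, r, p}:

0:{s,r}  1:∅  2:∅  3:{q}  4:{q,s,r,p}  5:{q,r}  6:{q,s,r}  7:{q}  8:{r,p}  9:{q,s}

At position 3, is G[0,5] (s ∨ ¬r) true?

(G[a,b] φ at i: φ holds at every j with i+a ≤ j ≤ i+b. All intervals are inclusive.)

Check (s ∨ ¬r) at every j in [3,8]:
  j=3: true
  j=4: true
  j=5: false
  j=6: true
  j=7: true
  j=8: false
Fails at j=5 → formula fails.

Does not hold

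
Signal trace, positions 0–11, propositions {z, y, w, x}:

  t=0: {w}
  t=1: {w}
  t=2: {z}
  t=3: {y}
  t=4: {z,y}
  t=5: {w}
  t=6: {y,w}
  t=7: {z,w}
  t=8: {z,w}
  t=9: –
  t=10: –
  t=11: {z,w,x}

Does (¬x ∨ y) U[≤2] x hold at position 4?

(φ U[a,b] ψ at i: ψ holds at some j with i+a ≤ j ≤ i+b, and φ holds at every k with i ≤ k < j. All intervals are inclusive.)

Need some j in [4,6] with x, and (¬x ∨ y) at every k in [4,j-1].
  j=4: x false.
  j=5: x false.
  j=6: x false.
No j in the window works → until fails.

False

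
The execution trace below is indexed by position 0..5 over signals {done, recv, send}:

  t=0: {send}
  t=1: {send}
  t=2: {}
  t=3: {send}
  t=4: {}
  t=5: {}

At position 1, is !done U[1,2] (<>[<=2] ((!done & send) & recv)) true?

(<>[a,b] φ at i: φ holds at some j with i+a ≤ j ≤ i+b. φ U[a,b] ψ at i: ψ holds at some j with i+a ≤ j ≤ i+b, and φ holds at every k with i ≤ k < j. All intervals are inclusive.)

No

Need some j in [2,3] with <>[<=2] ((!done & send) & recv), and !done at every k in [1,j-1].
  j=2: <>[<=2] ((!done & send) & recv) — fails (none in [2,4]).
  j=3: <>[<=2] ((!done & send) & recv) — fails (none in [3,5]).
No j in the window works → until fails.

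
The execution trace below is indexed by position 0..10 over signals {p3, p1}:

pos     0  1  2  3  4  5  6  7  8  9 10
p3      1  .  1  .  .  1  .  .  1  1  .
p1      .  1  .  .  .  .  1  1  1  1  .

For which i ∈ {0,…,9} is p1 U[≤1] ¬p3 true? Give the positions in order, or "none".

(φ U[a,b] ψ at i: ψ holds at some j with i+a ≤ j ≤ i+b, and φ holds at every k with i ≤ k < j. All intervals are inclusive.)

1, 3, 4, 6, 7, 9

Evaluate at each i in [0,9]:
  i=0: ✗ (lhs fails at k=0 before rhs at j=1)
  i=1: ✓ (rhs at j=1)
  i=2: ✗ (lhs fails at k=2 before rhs at j=3)
  i=3: ✓ (rhs at j=3)
  i=4: ✓ (rhs at j=4)
  i=5: ✗ (lhs fails at k=5 before rhs at j=6)
  i=6: ✓ (rhs at j=6)
  i=7: ✓ (rhs at j=7)
  i=8: ✗ (no rhs in [8,9])
  i=9: ✓ (rhs at j=10; lhs holds on [9,9])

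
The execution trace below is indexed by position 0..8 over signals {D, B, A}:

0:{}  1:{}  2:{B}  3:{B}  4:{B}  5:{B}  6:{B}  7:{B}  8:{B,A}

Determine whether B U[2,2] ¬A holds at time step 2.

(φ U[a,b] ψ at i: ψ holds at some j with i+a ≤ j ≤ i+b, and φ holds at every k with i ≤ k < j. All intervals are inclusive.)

Need some j in [4,4] with ¬A, and B at every k in [2,j-1].
  j=4: ¬A holds; B holds at every k in [2,3] → satisfied.

Yes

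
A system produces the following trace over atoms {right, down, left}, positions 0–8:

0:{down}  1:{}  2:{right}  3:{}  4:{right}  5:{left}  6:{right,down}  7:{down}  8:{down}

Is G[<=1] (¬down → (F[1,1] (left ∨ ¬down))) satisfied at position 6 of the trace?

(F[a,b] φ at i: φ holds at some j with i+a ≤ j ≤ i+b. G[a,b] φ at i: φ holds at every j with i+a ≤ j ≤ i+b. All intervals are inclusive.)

Check (¬down → (F[1,1] (left ∨ ¬down))) at every j in [6,7]:
  j=6: antecedent false → ✓
  j=7: antecedent false → ✓
All positions satisfy it → formula holds.

Yes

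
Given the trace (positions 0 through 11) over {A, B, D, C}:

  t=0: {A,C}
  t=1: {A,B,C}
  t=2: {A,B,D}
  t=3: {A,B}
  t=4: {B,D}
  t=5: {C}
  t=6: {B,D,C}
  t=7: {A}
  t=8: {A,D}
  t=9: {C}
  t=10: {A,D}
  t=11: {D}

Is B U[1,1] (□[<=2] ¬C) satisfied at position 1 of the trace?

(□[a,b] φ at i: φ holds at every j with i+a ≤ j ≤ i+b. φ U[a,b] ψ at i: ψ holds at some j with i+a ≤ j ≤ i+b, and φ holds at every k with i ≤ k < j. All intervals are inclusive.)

True

Need some j in [2,2] with □[<=2] ¬C, and B at every k in [1,j-1].
  j=2: □[<=2] ¬C holds; B holds at every k in [1,1] → satisfied.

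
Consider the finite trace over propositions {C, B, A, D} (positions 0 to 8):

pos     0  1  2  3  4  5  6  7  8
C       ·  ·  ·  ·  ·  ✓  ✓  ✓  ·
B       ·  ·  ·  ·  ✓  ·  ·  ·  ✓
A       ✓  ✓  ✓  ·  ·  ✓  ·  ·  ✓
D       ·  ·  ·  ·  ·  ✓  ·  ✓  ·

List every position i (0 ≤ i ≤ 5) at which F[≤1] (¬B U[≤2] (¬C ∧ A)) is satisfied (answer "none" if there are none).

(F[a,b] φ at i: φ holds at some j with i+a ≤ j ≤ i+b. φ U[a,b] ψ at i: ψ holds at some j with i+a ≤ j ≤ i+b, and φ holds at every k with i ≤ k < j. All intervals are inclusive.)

0, 1, 2, 5

Evaluate at each i in [0,5]:
  i=0: ✓ (witness j=0)
  i=1: ✓ (witness j=1)
  i=2: ✓ (witness j=2)
  i=3: ✗ (none in [3,4])
  i=4: ✗ (none in [4,5])
  i=5: ✓ (witness j=6)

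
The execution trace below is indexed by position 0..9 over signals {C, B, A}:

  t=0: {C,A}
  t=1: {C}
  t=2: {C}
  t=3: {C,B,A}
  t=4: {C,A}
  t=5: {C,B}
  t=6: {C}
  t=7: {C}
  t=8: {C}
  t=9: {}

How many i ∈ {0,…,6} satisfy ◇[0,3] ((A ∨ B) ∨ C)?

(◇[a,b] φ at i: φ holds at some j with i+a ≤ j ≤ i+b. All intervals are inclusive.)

Evaluate at each i in [0,6]:
  i=0: ✓ (witness j=0)
  i=1: ✓ (witness j=1)
  i=2: ✓ (witness j=2)
  i=3: ✓ (witness j=3)
  i=4: ✓ (witness j=4)
  i=5: ✓ (witness j=5)
  i=6: ✓ (witness j=6)
Positions where it holds: {0, 1, 2, 3, 4, 5, 6} → 7.

7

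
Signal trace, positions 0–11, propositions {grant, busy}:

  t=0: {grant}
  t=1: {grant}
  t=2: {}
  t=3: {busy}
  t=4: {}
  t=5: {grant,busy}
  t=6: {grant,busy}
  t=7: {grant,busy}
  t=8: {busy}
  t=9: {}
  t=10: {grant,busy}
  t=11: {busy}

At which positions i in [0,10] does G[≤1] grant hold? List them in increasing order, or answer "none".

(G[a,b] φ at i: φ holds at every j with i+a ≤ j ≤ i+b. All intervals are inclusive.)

Evaluate at each i in [0,10]:
  i=0: ✓ (all of [0,1])
  i=1: ✗ (fails at j=2)
  i=2: ✗ (fails at j=2)
  i=3: ✗ (fails at j=3)
  i=4: ✗ (fails at j=4)
  i=5: ✓ (all of [5,6])
  i=6: ✓ (all of [6,7])
  i=7: ✗ (fails at j=8)
  i=8: ✗ (fails at j=8)
  i=9: ✗ (fails at j=9)
  i=10: ✗ (fails at j=11)

0, 5, 6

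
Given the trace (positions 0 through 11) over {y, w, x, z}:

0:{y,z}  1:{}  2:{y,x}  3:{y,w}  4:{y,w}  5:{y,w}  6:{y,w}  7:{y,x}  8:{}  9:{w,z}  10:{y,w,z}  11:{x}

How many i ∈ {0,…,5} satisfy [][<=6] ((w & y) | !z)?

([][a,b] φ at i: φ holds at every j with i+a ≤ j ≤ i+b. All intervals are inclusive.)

2

Evaluate at each i in [0,5]:
  i=0: ✗ (fails at j=0)
  i=1: ✓ (all of [1,7])
  i=2: ✓ (all of [2,8])
  i=3: ✗ (fails at j=9)
  i=4: ✗ (fails at j=9)
  i=5: ✗ (fails at j=9)
Positions where it holds: {1, 2} → 2.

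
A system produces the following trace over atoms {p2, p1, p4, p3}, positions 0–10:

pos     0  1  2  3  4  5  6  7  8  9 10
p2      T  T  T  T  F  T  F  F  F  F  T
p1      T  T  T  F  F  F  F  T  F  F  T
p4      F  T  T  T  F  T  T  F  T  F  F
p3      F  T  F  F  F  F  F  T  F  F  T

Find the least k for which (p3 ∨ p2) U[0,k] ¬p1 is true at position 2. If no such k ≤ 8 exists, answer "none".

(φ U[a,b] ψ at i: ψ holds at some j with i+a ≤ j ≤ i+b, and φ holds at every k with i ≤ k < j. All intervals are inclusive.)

1

Need earliest j ≥ 2 with ¬p1, and (p3 ∨ p2) at every k in [2,j-1].
  j=2: rhs fails.
  j=3: rhs holds; lhs holds on [2,2]. k = 1.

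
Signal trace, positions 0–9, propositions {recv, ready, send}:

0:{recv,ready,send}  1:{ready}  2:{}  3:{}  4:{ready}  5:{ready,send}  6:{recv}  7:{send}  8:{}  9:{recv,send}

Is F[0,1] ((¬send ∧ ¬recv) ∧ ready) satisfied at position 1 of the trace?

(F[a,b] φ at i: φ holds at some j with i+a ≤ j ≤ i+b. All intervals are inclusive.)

True

Check ((¬send ∧ ¬recv) ∧ ready) at each j in [1,2]:
  j=1: true
  j=2: false
Found at j=1 → formula holds.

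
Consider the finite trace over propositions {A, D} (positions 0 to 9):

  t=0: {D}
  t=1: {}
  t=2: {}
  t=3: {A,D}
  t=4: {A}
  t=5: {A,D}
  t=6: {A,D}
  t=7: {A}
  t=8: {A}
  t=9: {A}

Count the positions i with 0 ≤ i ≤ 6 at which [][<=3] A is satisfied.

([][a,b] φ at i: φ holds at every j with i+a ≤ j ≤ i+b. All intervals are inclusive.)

4

Evaluate at each i in [0,6]:
  i=0: ✗ (fails at j=0)
  i=1: ✗ (fails at j=1)
  i=2: ✗ (fails at j=2)
  i=3: ✓ (all of [3,6])
  i=4: ✓ (all of [4,7])
  i=5: ✓ (all of [5,8])
  i=6: ✓ (all of [6,9])
Positions where it holds: {3, 4, 5, 6} → 4.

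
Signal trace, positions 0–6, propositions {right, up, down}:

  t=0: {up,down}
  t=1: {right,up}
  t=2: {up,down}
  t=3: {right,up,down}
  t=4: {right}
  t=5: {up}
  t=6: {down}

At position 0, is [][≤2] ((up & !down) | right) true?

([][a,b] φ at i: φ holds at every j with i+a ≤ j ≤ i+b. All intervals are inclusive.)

Does not hold

Check ((up & !down) | right) at every j in [0,2]:
  j=0: false
  j=1: true
  j=2: false
Fails at j=0 → formula fails.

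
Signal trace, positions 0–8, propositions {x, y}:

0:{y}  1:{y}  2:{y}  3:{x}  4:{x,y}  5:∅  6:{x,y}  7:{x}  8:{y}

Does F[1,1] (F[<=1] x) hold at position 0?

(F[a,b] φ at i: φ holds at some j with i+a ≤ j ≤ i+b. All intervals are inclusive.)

Check F[<=1] x at each j in [1,1]:
  j=1: fails (none in [1,2])
No position in the window satisfies it → formula fails.

False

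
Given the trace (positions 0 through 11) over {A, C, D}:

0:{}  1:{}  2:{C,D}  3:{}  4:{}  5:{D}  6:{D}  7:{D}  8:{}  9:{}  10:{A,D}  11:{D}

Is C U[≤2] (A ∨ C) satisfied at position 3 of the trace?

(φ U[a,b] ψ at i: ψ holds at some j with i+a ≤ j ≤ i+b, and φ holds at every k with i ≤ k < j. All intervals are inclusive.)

Need some j in [3,5] with (A ∨ C), and C at every k in [3,j-1].
  j=3: (A ∨ C) false.
  j=4: (A ∨ C) false.
  j=5: (A ∨ C) false.
No j in the window works → until fails.

Does not hold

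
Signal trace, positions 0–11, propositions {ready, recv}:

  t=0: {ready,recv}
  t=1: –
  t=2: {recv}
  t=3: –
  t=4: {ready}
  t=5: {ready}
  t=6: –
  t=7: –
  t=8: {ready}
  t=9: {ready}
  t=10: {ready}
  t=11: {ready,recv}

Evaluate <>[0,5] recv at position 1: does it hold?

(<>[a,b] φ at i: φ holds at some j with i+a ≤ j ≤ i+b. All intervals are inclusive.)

Holds

Check recv at each j in [1,6]:
  j=1: false
  j=2: true
  j=3: false
  j=4: false
  j=5: false
  j=6: false
Found at j=2 → formula holds.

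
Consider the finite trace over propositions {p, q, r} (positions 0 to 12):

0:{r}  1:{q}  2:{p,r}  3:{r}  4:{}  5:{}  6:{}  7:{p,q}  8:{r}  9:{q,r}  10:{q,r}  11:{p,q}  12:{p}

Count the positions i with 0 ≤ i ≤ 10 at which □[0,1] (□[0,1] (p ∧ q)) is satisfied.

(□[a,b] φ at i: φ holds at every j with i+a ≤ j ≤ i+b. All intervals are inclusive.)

0

Evaluate at each i in [0,10]:
  i=0: ✗ (fails at j=0)
  i=1: ✗ (fails at j=1)
  i=2: ✗ (fails at j=2)
  i=3: ✗ (fails at j=3)
  i=4: ✗ (fails at j=4)
  i=5: ✗ (fails at j=5)
  i=6: ✗ (fails at j=6)
  i=7: ✗ (fails at j=7)
  i=8: ✗ (fails at j=8)
  i=9: ✗ (fails at j=9)
  i=10: ✗ (fails at j=10)
Positions where it holds: {} → 0.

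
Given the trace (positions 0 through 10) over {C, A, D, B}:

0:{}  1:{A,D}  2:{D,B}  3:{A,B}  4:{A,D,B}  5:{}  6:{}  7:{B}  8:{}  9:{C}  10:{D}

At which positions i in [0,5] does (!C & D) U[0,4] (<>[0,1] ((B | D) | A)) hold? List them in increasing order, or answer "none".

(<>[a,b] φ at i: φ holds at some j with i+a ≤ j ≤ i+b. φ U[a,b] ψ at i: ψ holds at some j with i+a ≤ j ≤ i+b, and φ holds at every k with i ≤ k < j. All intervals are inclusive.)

0, 1, 2, 3, 4

Evaluate at each i in [0,5]:
  i=0: ✓ (rhs at j=0)
  i=1: ✓ (rhs at j=1)
  i=2: ✓ (rhs at j=2)
  i=3: ✓ (rhs at j=3)
  i=4: ✓ (rhs at j=4)
  i=5: ✗ (lhs fails at k=5 before rhs at j=6)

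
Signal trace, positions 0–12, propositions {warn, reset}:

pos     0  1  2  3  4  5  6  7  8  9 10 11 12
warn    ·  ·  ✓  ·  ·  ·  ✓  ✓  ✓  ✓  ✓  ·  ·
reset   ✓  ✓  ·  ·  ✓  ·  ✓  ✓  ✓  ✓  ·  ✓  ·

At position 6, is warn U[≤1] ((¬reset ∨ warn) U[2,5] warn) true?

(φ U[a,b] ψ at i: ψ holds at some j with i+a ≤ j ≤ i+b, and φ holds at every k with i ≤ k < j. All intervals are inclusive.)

Holds

Need some j in [6,7] with ((¬reset ∨ warn) U[2,5] warn), and warn at every k in [6,j-1].
  j=6: ((¬reset ∨ warn) U[2,5] warn) holds; no prefix to check → satisfied.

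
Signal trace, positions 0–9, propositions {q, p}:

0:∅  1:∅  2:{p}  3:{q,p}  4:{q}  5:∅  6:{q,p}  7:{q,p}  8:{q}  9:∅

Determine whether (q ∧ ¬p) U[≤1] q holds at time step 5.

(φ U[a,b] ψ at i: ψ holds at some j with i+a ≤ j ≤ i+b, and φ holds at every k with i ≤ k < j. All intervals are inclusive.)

Need some j in [5,6] with q, and (q ∧ ¬p) at every k in [5,j-1].
  j=5: q false.
  j=6: q holds, but (q ∧ ¬p) fails at k=5 → not this j.
No j in the window works → until fails.

No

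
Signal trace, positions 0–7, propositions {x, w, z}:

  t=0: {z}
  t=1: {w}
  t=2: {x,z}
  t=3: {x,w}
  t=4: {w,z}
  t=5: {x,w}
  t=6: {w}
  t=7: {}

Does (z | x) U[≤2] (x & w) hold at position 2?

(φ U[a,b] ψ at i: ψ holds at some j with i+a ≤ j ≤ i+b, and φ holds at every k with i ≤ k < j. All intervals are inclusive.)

Holds

Need some j in [2,4] with (x & w), and (z | x) at every k in [2,j-1].
  j=2: (x & w) false.
  j=3: (x & w) holds; (z | x) holds at every k in [2,2] → satisfied.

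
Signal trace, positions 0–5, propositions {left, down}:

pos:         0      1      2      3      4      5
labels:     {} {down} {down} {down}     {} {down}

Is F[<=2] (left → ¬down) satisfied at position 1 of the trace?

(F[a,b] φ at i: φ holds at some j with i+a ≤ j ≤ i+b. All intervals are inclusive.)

Check (left → ¬down) at each j in [1,3]:
  j=1: true
  j=2: true
  j=3: true
Found at j=1 → formula holds.

True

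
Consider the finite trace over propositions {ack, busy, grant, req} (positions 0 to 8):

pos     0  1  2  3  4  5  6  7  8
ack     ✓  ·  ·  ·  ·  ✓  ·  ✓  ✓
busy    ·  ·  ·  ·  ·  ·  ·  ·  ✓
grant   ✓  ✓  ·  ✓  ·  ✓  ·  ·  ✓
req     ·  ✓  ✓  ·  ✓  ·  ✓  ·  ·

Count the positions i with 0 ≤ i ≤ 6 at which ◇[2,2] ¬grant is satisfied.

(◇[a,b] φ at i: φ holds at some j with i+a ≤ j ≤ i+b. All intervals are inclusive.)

4

Evaluate at each i in [0,6]:
  i=0: ✓ (witness j=2)
  i=1: ✗ (none in [3,3])
  i=2: ✓ (witness j=4)
  i=3: ✗ (none in [5,5])
  i=4: ✓ (witness j=6)
  i=5: ✓ (witness j=7)
  i=6: ✗ (none in [8,8])
Positions where it holds: {0, 2, 4, 5} → 4.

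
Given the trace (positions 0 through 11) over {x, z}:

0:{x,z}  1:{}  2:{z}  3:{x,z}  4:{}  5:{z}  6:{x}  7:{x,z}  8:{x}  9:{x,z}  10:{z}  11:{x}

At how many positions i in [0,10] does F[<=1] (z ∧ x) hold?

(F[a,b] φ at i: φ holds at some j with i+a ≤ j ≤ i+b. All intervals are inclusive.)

Evaluate at each i in [0,10]:
  i=0: ✓ (witness j=0)
  i=1: ✗ (none in [1,2])
  i=2: ✓ (witness j=3)
  i=3: ✓ (witness j=3)
  i=4: ✗ (none in [4,5])
  i=5: ✗ (none in [5,6])
  i=6: ✓ (witness j=7)
  i=7: ✓ (witness j=7)
  i=8: ✓ (witness j=9)
  i=9: ✓ (witness j=9)
  i=10: ✗ (none in [10,11])
Positions where it holds: {0, 2, 3, 6, 7, 8, 9} → 7.

7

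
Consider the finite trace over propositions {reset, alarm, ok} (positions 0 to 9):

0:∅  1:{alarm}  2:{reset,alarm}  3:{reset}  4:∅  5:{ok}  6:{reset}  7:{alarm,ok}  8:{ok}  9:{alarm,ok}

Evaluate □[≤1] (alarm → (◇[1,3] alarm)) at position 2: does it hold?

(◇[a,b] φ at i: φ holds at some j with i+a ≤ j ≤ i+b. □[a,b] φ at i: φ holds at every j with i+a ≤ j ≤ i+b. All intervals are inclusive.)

No

Check (alarm → (◇[1,3] alarm)) at every j in [2,3]:
  j=2: antecedent true; consequent fails (none in [3,5]) → ✗
  j=3: antecedent false → ✓
Fails at j=2 → formula fails.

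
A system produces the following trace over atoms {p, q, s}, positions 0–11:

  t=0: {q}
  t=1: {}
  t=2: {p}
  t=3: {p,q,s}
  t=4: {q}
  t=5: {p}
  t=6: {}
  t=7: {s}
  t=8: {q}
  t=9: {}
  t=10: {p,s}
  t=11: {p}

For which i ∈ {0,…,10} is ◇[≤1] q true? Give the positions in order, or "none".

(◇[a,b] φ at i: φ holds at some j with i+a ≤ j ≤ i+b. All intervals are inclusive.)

0, 2, 3, 4, 7, 8

Evaluate at each i in [0,10]:
  i=0: ✓ (witness j=0)
  i=1: ✗ (none in [1,2])
  i=2: ✓ (witness j=3)
  i=3: ✓ (witness j=3)
  i=4: ✓ (witness j=4)
  i=5: ✗ (none in [5,6])
  i=6: ✗ (none in [6,7])
  i=7: ✓ (witness j=8)
  i=8: ✓ (witness j=8)
  i=9: ✗ (none in [9,10])
  i=10: ✗ (none in [10,11])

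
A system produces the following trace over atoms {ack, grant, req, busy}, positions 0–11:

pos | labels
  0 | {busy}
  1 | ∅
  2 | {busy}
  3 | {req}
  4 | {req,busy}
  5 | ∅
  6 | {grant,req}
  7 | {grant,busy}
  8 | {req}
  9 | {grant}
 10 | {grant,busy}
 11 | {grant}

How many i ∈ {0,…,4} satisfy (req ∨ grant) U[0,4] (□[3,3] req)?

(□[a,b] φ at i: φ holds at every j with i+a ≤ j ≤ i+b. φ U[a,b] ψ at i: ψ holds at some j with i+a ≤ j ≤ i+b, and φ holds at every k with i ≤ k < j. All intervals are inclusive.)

4

Evaluate at each i in [0,4]:
  i=0: ✓ (rhs at j=0)
  i=1: ✓ (rhs at j=1)
  i=2: ✗ (lhs fails at k=2 before rhs at j=3)
  i=3: ✓ (rhs at j=3)
  i=4: ✓ (rhs at j=5; lhs holds on [4,4])
Positions where it holds: {0, 1, 3, 4} → 4.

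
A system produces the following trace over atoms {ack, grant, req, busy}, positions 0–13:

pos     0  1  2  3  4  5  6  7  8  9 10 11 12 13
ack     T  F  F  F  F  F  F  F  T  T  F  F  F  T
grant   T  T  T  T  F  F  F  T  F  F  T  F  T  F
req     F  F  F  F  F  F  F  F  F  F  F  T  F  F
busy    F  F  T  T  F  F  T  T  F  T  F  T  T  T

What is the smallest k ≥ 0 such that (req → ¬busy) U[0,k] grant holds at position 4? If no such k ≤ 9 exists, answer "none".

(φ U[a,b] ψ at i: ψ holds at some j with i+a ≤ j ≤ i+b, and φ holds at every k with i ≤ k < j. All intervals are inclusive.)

3

Need earliest j ≥ 4 with grant, and (req → ¬busy) at every k in [4,j-1].
  j=4: rhs fails.
  j=5: rhs fails.
  j=6: rhs fails.
  j=7: rhs holds; lhs holds on [4,6]. k = 3.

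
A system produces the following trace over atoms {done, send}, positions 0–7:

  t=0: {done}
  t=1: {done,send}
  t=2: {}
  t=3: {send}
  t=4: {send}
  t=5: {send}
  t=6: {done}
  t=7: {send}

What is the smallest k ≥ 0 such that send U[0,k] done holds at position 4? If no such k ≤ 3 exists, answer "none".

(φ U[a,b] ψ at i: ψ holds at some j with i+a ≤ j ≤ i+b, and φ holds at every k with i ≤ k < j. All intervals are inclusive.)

2

Need earliest j ≥ 4 with done, and send at every k in [4,j-1].
  j=4: rhs fails.
  j=5: rhs fails.
  j=6: rhs holds; lhs holds on [4,5]. k = 2.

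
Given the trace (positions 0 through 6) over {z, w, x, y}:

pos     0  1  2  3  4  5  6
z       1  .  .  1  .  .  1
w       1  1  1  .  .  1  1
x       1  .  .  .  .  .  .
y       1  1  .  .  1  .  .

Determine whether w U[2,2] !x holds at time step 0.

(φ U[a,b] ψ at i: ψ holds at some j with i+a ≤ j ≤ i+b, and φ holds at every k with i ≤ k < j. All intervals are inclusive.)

True

Need some j in [2,2] with !x, and w at every k in [0,j-1].
  j=2: !x holds; w holds at every k in [0,1] → satisfied.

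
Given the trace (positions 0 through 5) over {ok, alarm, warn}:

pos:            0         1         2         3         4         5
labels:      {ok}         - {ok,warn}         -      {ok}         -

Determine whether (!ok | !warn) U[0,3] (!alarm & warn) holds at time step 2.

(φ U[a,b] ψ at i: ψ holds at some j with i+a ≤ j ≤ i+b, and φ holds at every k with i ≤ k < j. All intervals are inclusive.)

Holds

Need some j in [2,5] with (!alarm & warn), and (!ok | !warn) at every k in [2,j-1].
  j=2: (!alarm & warn) holds; no prefix to check → satisfied.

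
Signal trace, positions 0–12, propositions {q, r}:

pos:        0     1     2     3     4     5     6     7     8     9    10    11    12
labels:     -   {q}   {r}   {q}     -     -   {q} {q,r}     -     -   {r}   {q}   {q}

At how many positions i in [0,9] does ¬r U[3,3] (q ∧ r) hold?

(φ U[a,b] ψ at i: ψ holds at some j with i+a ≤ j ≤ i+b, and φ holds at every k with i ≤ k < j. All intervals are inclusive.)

Evaluate at each i in [0,9]:
  i=0: ✗ (no rhs in [3,3])
  i=1: ✗ (no rhs in [4,4])
  i=2: ✗ (no rhs in [5,5])
  i=3: ✗ (no rhs in [6,6])
  i=4: ✓ (rhs at j=7; lhs holds on [4,6])
  i=5: ✗ (no rhs in [8,8])
  i=6: ✗ (no rhs in [9,9])
  i=7: ✗ (no rhs in [10,10])
  i=8: ✗ (no rhs in [11,11])
  i=9: ✗ (no rhs in [12,12])
Positions where it holds: {4} → 1.

1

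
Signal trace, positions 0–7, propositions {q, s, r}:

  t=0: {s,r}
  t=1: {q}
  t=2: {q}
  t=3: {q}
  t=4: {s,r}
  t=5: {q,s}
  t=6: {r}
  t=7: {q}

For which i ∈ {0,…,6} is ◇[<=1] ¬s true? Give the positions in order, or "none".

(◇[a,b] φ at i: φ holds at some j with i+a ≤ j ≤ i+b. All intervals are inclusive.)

Evaluate at each i in [0,6]:
  i=0: ✓ (witness j=1)
  i=1: ✓ (witness j=1)
  i=2: ✓ (witness j=2)
  i=3: ✓ (witness j=3)
  i=4: ✗ (none in [4,5])
  i=5: ✓ (witness j=6)
  i=6: ✓ (witness j=6)

0, 1, 2, 3, 5, 6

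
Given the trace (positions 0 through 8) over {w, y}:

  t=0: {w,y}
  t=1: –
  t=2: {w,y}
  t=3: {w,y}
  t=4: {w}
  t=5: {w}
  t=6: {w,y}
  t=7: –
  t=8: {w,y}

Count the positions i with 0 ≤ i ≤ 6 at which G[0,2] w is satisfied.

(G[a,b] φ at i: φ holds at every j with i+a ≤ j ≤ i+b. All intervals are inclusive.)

3

Evaluate at each i in [0,6]:
  i=0: ✗ (fails at j=1)
  i=1: ✗ (fails at j=1)
  i=2: ✓ (all of [2,4])
  i=3: ✓ (all of [3,5])
  i=4: ✓ (all of [4,6])
  i=5: ✗ (fails at j=7)
  i=6: ✗ (fails at j=7)
Positions where it holds: {2, 3, 4} → 3.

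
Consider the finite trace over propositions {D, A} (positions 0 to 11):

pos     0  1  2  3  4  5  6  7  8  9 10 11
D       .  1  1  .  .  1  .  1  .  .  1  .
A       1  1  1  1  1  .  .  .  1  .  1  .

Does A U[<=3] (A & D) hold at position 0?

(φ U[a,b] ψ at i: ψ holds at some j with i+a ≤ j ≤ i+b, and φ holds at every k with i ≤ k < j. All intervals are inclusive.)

True

Need some j in [0,3] with (A & D), and A at every k in [0,j-1].
  j=0: (A & D) false.
  j=1: (A & D) holds; A holds at every k in [0,0] → satisfied.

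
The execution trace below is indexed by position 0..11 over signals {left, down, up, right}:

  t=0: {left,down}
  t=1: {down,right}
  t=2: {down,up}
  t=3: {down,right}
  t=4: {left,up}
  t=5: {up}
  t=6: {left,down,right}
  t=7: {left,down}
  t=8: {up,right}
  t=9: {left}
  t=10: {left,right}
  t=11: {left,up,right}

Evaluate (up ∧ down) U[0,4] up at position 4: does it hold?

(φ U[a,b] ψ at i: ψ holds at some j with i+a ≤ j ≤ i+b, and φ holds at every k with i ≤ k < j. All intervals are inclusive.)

True

Need some j in [4,8] with up, and (up ∧ down) at every k in [4,j-1].
  j=4: up holds; no prefix to check → satisfied.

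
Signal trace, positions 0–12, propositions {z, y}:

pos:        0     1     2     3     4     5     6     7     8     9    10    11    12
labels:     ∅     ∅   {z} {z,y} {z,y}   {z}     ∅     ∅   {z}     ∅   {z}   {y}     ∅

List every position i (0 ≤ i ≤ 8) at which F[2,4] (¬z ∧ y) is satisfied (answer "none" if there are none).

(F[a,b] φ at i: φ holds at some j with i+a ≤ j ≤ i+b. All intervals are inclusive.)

7, 8

Evaluate at each i in [0,8]:
  i=0: ✗ (none in [2,4])
  i=1: ✗ (none in [3,5])
  i=2: ✗ (none in [4,6])
  i=3: ✗ (none in [5,7])
  i=4: ✗ (none in [6,8])
  i=5: ✗ (none in [7,9])
  i=6: ✗ (none in [8,10])
  i=7: ✓ (witness j=11)
  i=8: ✓ (witness j=11)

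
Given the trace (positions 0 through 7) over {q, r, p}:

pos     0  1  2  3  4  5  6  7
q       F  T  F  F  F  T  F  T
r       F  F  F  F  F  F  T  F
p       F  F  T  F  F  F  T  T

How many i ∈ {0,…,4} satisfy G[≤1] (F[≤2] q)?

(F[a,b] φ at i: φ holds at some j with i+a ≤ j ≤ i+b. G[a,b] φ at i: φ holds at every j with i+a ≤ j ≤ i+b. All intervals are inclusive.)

Evaluate at each i in [0,4]:
  i=0: ✓ (all of [0,1])
  i=1: ✗ (fails at j=2)
  i=2: ✗ (fails at j=2)
  i=3: ✓ (all of [3,4])
  i=4: ✓ (all of [4,5])
Positions where it holds: {0, 3, 4} → 3.

3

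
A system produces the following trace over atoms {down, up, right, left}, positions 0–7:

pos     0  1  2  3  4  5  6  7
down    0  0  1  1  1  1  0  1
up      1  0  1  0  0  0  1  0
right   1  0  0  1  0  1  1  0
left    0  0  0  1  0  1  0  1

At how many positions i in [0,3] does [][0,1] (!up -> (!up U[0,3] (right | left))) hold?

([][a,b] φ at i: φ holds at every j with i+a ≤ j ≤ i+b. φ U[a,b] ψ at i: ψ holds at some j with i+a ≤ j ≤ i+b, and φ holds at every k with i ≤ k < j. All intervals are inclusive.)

Evaluate at each i in [0,3]:
  i=0: ✗ (fails at j=1)
  i=1: ✗ (fails at j=1)
  i=2: ✓ (all of [2,3])
  i=3: ✓ (all of [3,4])
Positions where it holds: {2, 3} → 2.

2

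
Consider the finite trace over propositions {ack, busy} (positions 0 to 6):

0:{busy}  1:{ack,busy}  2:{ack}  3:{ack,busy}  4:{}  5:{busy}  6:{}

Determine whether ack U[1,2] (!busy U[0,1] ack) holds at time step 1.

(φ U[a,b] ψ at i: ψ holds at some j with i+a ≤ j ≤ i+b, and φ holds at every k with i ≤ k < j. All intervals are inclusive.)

Need some j in [2,3] with (!busy U[0,1] ack), and ack at every k in [1,j-1].
  j=2: (!busy U[0,1] ack) holds; ack holds at every k in [1,1] → satisfied.

Holds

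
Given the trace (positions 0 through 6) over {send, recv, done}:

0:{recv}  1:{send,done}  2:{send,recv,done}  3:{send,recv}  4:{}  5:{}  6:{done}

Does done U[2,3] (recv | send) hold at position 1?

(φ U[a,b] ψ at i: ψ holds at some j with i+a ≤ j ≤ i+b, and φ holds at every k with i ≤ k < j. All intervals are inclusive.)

Holds

Need some j in [3,4] with (recv | send), and done at every k in [1,j-1].
  j=3: (recv | send) holds; done holds at every k in [1,2] → satisfied.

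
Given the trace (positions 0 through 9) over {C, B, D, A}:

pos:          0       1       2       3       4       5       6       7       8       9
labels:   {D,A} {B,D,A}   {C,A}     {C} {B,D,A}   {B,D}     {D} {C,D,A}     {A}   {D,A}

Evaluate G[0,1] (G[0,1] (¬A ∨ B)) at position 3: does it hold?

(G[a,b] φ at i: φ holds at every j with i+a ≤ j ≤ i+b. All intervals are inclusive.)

Yes

Check G[0,1] (¬A ∨ B) at every j in [3,4]:
  j=3: holds on [3,4]
  j=4: holds on [4,5]
All positions satisfy it → formula holds.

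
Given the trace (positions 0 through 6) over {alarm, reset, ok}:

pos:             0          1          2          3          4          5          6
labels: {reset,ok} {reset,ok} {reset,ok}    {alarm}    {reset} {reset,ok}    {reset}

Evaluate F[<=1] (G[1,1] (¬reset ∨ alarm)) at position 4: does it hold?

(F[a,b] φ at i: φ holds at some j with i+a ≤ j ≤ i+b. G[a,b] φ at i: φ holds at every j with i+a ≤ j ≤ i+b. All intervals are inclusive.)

Check G[1,1] (¬reset ∨ alarm) at each j in [4,5]:
  j=4: fails at 5
  j=5: fails at 6
No position in the window satisfies it → formula fails.

Does not hold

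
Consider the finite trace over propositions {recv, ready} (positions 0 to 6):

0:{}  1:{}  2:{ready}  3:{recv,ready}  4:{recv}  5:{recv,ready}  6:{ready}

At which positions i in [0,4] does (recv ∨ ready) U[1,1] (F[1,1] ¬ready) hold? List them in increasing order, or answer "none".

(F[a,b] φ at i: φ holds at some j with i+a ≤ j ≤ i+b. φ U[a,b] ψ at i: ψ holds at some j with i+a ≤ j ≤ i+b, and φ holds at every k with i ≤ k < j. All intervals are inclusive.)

Evaluate at each i in [0,4]:
  i=0: ✗ (no rhs in [1,1])
  i=1: ✗ (no rhs in [2,2])
  i=2: ✓ (rhs at j=3; lhs holds on [2,2])
  i=3: ✗ (no rhs in [4,4])
  i=4: ✗ (no rhs in [5,5])

2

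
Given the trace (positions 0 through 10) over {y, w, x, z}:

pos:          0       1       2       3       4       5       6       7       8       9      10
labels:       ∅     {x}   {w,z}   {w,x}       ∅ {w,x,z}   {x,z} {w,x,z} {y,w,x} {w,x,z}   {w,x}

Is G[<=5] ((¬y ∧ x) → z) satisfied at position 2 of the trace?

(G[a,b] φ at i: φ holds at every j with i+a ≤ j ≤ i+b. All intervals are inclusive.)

Does not hold

Check ((¬y ∧ x) → z) at every j in [2,7]:
  j=2: antecedent false → ✓
  j=3: antecedent true; consequent false → ✗
  j=4: antecedent false → ✓
  j=5: antecedent true; consequent true → ✓
  j=6: antecedent true; consequent true → ✓
  j=7: antecedent true; consequent true → ✓
Fails at j=3 → formula fails.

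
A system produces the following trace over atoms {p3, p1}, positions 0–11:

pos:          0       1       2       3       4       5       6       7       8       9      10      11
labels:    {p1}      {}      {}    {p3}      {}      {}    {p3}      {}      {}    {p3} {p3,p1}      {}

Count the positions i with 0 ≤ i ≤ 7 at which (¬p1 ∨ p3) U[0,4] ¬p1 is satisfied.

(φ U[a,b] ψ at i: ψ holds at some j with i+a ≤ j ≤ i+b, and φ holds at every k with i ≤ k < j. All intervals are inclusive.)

7

Evaluate at each i in [0,7]:
  i=0: ✗ (lhs fails at k=0 before rhs at j=1)
  i=1: ✓ (rhs at j=1)
  i=2: ✓ (rhs at j=2)
  i=3: ✓ (rhs at j=3)
  i=4: ✓ (rhs at j=4)
  i=5: ✓ (rhs at j=5)
  i=6: ✓ (rhs at j=6)
  i=7: ✓ (rhs at j=7)
Positions where it holds: {1, 2, 3, 4, 5, 6, 7} → 7.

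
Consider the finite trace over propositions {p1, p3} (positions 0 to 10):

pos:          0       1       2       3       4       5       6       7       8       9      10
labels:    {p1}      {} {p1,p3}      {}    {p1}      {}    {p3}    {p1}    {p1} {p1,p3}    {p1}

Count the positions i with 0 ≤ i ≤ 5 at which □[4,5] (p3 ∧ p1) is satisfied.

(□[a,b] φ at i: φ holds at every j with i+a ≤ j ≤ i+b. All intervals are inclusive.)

Evaluate at each i in [0,5]:
  i=0: ✗ (fails at j=4)
  i=1: ✗ (fails at j=5)
  i=2: ✗ (fails at j=6)
  i=3: ✗ (fails at j=7)
  i=4: ✗ (fails at j=8)
  i=5: ✗ (fails at j=10)
Positions where it holds: {} → 0.

0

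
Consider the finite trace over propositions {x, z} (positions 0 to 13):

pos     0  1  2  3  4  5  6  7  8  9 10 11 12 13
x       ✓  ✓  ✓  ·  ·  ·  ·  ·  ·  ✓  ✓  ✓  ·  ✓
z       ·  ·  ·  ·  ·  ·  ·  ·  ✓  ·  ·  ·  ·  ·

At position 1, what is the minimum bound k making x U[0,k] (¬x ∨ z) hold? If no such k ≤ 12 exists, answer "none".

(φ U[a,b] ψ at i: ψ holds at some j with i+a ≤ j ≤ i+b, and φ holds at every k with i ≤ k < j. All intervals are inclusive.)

Need earliest j ≥ 1 with (¬x ∨ z), and x at every k in [1,j-1].
  j=1: rhs fails.
  j=2: rhs fails.
  j=3: rhs holds; lhs holds on [1,2]. k = 2.

2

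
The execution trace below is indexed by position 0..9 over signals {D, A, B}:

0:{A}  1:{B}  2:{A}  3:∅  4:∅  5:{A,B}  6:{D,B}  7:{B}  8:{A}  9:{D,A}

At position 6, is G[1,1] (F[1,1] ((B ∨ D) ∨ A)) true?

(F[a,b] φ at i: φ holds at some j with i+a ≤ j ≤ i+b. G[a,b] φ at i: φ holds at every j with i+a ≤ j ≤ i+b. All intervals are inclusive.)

True

Check F[1,1] ((B ∨ D) ∨ A) at every j in [7,7]:
  j=7: holds (witness at 8)
All positions satisfy it → formula holds.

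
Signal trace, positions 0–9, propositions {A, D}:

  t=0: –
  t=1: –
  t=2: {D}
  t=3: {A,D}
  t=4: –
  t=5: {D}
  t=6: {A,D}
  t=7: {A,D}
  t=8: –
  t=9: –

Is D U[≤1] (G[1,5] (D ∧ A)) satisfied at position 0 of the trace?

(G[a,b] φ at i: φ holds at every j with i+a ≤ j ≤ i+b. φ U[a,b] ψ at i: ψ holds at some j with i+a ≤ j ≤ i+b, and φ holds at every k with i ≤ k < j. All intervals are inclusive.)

Need some j in [0,1] with G[1,5] (D ∧ A), and D at every k in [0,j-1].
  j=0: G[1,5] (D ∧ A) — fails at 1.
  j=1: G[1,5] (D ∧ A) — fails at 2.
No j in the window works → until fails.

Does not hold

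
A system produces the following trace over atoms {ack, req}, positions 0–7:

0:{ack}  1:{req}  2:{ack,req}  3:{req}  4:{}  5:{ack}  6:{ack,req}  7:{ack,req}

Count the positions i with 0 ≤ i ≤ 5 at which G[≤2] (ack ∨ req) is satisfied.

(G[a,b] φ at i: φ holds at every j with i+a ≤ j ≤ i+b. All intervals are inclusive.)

3

Evaluate at each i in [0,5]:
  i=0: ✓ (all of [0,2])
  i=1: ✓ (all of [1,3])
  i=2: ✗ (fails at j=4)
  i=3: ✗ (fails at j=4)
  i=4: ✗ (fails at j=4)
  i=5: ✓ (all of [5,7])
Positions where it holds: {0, 1, 5} → 3.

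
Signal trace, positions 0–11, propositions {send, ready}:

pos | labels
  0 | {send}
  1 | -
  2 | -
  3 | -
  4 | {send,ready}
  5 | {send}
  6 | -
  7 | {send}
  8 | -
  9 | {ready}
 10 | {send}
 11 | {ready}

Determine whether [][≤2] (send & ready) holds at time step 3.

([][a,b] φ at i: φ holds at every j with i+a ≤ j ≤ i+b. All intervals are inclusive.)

Check (send & ready) at every j in [3,5]:
  j=3: false
  j=4: true
  j=5: false
Fails at j=3 → formula fails.

No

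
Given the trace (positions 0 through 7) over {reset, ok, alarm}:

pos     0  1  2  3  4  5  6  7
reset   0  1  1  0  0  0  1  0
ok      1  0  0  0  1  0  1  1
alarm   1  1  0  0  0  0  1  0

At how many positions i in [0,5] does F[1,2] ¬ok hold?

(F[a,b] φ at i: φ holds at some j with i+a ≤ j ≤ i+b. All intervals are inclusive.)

Evaluate at each i in [0,5]:
  i=0: ✓ (witness j=1)
  i=1: ✓ (witness j=2)
  i=2: ✓ (witness j=3)
  i=3: ✓ (witness j=5)
  i=4: ✓ (witness j=5)
  i=5: ✗ (none in [6,7])
Positions where it holds: {0, 1, 2, 3, 4} → 5.

5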